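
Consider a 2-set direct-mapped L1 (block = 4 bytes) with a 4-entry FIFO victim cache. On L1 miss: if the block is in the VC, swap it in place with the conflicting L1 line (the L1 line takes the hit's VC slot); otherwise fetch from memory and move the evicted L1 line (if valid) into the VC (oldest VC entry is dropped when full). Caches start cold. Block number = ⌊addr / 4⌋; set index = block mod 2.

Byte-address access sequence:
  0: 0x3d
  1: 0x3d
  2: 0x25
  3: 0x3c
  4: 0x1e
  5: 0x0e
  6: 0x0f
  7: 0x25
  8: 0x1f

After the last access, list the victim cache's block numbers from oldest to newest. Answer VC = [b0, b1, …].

VC = [3, 15, 9]

0: 0x3d (blk 15, set 1) → MISS  vc=[]
1: 0x3d (blk 15, set 1) → L1-HIT  vc=[]
2: 0x25 (blk 9, set 1) → MISS  vc=[15]
3: 0x3c (blk 15, set 1) → VC-HIT  vc=[9]
4: 0x1e (blk 7, set 1) → MISS  vc=[9, 15]
5: 0xe (blk 3, set 1) → MISS  vc=[9, 15, 7]
6: 0xf (blk 3, set 1) → L1-HIT  vc=[9, 15, 7]
7: 0x25 (blk 9, set 1) → VC-HIT  vc=[3, 15, 7]
8: 0x1f (blk 7, set 1) → VC-HIT  vc=[3, 15, 9]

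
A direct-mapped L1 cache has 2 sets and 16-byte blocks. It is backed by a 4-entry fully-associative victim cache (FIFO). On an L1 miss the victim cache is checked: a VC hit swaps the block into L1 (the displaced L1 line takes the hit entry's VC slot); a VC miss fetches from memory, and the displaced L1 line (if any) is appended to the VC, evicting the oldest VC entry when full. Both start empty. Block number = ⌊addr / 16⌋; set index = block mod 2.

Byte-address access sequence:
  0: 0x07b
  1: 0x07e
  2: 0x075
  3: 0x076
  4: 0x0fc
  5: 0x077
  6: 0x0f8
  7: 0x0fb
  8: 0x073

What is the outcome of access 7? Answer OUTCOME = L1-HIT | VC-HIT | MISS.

0: 0x7b (blk 7, set 1) → MISS  vc=[]
1: 0x7e (blk 7, set 1) → L1-HIT  vc=[]
2: 0x75 (blk 7, set 1) → L1-HIT  vc=[]
3: 0x76 (blk 7, set 1) → L1-HIT  vc=[]
4: 0xfc (blk 15, set 1) → MISS  vc=[7]
5: 0x77 (blk 7, set 1) → VC-HIT  vc=[15]
6: 0xf8 (blk 15, set 1) → VC-HIT  vc=[7]
7: 0xfb (blk 15, set 1) → L1-HIT  vc=[7]
8: 0x73 (blk 7, set 1) → VC-HIT  vc=[15]

OUTCOME = L1-HIT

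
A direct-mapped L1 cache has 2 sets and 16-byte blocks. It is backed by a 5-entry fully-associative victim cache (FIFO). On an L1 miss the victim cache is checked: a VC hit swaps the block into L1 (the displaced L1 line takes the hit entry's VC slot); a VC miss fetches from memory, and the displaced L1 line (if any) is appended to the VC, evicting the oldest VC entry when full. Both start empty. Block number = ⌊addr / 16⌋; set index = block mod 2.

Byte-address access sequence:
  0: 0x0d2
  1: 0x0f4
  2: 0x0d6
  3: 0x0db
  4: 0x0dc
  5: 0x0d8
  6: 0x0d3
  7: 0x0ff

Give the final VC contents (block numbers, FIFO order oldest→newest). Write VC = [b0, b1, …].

  [0] addr=0xd2 blk=13 s=1: MISS | VC []
  [1] addr=0xf4 blk=15 s=1: MISS | VC [13]
  [2] addr=0xd6 blk=13 s=1: VC-HIT | VC [15]
  [3] addr=0xdb blk=13 s=1: L1-HIT | VC [15]
  [4] addr=0xdc blk=13 s=1: L1-HIT | VC [15]
  [5] addr=0xd8 blk=13 s=1: L1-HIT | VC [15]
  [6] addr=0xd3 blk=13 s=1: L1-HIT | VC [15]
  [7] addr=0xff blk=15 s=1: VC-HIT | VC [13]

VC = [13]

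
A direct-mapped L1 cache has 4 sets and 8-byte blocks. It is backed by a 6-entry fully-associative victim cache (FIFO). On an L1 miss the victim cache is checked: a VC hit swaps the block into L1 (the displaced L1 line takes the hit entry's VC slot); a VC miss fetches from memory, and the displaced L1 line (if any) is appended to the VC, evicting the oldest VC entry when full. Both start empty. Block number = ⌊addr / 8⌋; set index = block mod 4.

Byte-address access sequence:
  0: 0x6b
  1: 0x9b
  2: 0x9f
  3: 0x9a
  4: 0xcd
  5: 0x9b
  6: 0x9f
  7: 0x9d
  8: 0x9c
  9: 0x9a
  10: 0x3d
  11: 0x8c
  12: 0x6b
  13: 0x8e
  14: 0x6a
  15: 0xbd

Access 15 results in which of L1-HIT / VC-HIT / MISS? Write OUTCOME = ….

0: 0x6b (blk 13, set 1) → MISS  vc=[]
1: 0x9b (blk 19, set 3) → MISS  vc=[]
2: 0x9f (blk 19, set 3) → L1-HIT  vc=[]
3: 0x9a (blk 19, set 3) → L1-HIT  vc=[]
4: 0xcd (blk 25, set 1) → MISS  vc=[13]
5: 0x9b (blk 19, set 3) → L1-HIT  vc=[13]
6: 0x9f (blk 19, set 3) → L1-HIT  vc=[13]
7: 0x9d (blk 19, set 3) → L1-HIT  vc=[13]
8: 0x9c (blk 19, set 3) → L1-HIT  vc=[13]
9: 0x9a (blk 19, set 3) → L1-HIT  vc=[13]
10: 0x3d (blk 7, set 3) → MISS  vc=[13, 19]
11: 0x8c (blk 17, set 1) → MISS  vc=[13, 19, 25]
12: 0x6b (blk 13, set 1) → VC-HIT  vc=[17, 19, 25]
13: 0x8e (blk 17, set 1) → VC-HIT  vc=[13, 19, 25]
14: 0x6a (blk 13, set 1) → VC-HIT  vc=[17, 19, 25]
15: 0xbd (blk 23, set 3) → MISS  vc=[17, 19, 25, 7]

OUTCOME = MISS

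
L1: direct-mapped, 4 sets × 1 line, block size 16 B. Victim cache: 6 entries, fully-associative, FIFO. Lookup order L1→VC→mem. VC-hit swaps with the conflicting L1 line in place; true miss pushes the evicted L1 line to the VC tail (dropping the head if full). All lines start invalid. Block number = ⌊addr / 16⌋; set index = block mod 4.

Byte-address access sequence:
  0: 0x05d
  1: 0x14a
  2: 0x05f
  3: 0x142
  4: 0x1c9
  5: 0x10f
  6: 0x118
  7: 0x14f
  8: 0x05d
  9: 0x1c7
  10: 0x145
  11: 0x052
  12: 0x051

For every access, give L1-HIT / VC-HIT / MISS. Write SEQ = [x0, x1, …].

SEQ = [MISS, MISS, L1-HIT, L1-HIT, MISS, MISS, MISS, VC-HIT, VC-HIT, VC-HIT, VC-HIT, L1-HIT, L1-HIT]

0: 0x5d (blk 5, set 1) → MISS  vc=[]
1: 0x14a (blk 20, set 0) → MISS  vc=[]
2: 0x5f (blk 5, set 1) → L1-HIT  vc=[]
3: 0x142 (blk 20, set 0) → L1-HIT  vc=[]
4: 0x1c9 (blk 28, set 0) → MISS  vc=[20]
5: 0x10f (blk 16, set 0) → MISS  vc=[20, 28]
6: 0x118 (blk 17, set 1) → MISS  vc=[20, 28, 5]
7: 0x14f (blk 20, set 0) → VC-HIT  vc=[16, 28, 5]
8: 0x5d (blk 5, set 1) → VC-HIT  vc=[16, 28, 17]
9: 0x1c7 (blk 28, set 0) → VC-HIT  vc=[16, 20, 17]
10: 0x145 (blk 20, set 0) → VC-HIT  vc=[16, 28, 17]
11: 0x52 (blk 5, set 1) → L1-HIT  vc=[16, 28, 17]
12: 0x51 (blk 5, set 1) → L1-HIT  vc=[16, 28, 17]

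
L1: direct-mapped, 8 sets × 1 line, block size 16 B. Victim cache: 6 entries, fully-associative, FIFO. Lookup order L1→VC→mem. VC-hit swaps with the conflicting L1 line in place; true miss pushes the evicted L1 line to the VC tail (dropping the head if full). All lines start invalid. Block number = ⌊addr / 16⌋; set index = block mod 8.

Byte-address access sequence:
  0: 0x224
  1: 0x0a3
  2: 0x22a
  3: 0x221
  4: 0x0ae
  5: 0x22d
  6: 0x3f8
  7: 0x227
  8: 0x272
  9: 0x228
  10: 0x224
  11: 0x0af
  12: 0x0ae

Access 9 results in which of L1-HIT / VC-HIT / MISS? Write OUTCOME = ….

OUTCOME = L1-HIT

  [0] addr=0x224 blk=34 s=2: MISS | VC []
  [1] addr=0xa3 blk=10 s=2: MISS | VC [34]
  [2] addr=0x22a blk=34 s=2: VC-HIT | VC [10]
  [3] addr=0x221 blk=34 s=2: L1-HIT | VC [10]
  [4] addr=0xae blk=10 s=2: VC-HIT | VC [34]
  [5] addr=0x22d blk=34 s=2: VC-HIT | VC [10]
  [6] addr=0x3f8 blk=63 s=7: MISS | VC [10]
  [7] addr=0x227 blk=34 s=2: L1-HIT | VC [10]
  [8] addr=0x272 blk=39 s=7: MISS | VC [10, 63]
  [9] addr=0x228 blk=34 s=2: L1-HIT | VC [10, 63]
  [10] addr=0x224 blk=34 s=2: L1-HIT | VC [10, 63]
  [11] addr=0xaf blk=10 s=2: VC-HIT | VC [34, 63]
  [12] addr=0xae blk=10 s=2: L1-HIT | VC [34, 63]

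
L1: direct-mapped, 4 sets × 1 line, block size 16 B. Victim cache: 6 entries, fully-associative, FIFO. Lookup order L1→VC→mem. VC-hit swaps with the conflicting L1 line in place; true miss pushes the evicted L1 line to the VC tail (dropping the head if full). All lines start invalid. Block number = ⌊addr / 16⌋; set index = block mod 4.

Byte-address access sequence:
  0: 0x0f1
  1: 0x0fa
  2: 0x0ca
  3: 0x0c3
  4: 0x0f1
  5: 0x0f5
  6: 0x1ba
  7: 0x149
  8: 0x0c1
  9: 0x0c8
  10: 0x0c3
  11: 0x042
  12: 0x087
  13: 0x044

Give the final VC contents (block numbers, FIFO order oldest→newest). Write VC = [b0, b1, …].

VC = [15, 20, 12, 8]

0: 0xf1 (blk 15, set 3) → MISS  vc=[]
1: 0xfa (blk 15, set 3) → L1-HIT  vc=[]
2: 0xca (blk 12, set 0) → MISS  vc=[]
3: 0xc3 (blk 12, set 0) → L1-HIT  vc=[]
4: 0xf1 (blk 15, set 3) → L1-HIT  vc=[]
5: 0xf5 (blk 15, set 3) → L1-HIT  vc=[]
6: 0x1ba (blk 27, set 3) → MISS  vc=[15]
7: 0x149 (blk 20, set 0) → MISS  vc=[15, 12]
8: 0xc1 (blk 12, set 0) → VC-HIT  vc=[15, 20]
9: 0xc8 (blk 12, set 0) → L1-HIT  vc=[15, 20]
10: 0xc3 (blk 12, set 0) → L1-HIT  vc=[15, 20]
11: 0x42 (blk 4, set 0) → MISS  vc=[15, 20, 12]
12: 0x87 (blk 8, set 0) → MISS  vc=[15, 20, 12, 4]
13: 0x44 (blk 4, set 0) → VC-HIT  vc=[15, 20, 12, 8]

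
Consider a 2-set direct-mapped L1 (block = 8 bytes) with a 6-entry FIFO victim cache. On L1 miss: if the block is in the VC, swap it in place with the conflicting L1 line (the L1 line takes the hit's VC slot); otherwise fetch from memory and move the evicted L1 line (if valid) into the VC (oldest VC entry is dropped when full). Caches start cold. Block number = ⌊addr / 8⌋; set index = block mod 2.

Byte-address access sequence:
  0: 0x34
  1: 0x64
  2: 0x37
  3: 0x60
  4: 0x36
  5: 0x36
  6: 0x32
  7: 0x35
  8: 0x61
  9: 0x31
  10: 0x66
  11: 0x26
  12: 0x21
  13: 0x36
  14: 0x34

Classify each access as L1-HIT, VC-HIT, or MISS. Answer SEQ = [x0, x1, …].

0: 0x34 (blk 6, set 0) → MISS  vc=[]
1: 0x64 (blk 12, set 0) → MISS  vc=[6]
2: 0x37 (blk 6, set 0) → VC-HIT  vc=[12]
3: 0x60 (blk 12, set 0) → VC-HIT  vc=[6]
4: 0x36 (blk 6, set 0) → VC-HIT  vc=[12]
5: 0x36 (blk 6, set 0) → L1-HIT  vc=[12]
6: 0x32 (blk 6, set 0) → L1-HIT  vc=[12]
7: 0x35 (blk 6, set 0) → L1-HIT  vc=[12]
8: 0x61 (blk 12, set 0) → VC-HIT  vc=[6]
9: 0x31 (blk 6, set 0) → VC-HIT  vc=[12]
10: 0x66 (blk 12, set 0) → VC-HIT  vc=[6]
11: 0x26 (blk 4, set 0) → MISS  vc=[6, 12]
12: 0x21 (blk 4, set 0) → L1-HIT  vc=[6, 12]
13: 0x36 (blk 6, set 0) → VC-HIT  vc=[4, 12]
14: 0x34 (blk 6, set 0) → L1-HIT  vc=[4, 12]

SEQ = [MISS, MISS, VC-HIT, VC-HIT, VC-HIT, L1-HIT, L1-HIT, L1-HIT, VC-HIT, VC-HIT, VC-HIT, MISS, L1-HIT, VC-HIT, L1-HIT]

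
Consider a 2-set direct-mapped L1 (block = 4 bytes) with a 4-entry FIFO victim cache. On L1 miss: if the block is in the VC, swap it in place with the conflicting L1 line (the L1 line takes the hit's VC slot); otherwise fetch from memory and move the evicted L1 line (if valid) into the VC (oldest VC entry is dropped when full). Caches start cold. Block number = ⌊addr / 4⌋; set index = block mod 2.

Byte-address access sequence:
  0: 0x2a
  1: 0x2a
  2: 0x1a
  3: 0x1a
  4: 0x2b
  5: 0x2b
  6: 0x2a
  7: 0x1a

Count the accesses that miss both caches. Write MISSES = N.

  [0] addr=0x2a blk=10 s=0: MISS | VC []
  [1] addr=0x2a blk=10 s=0: L1-HIT | VC []
  [2] addr=0x1a blk=6 s=0: MISS | VC [10]
  [3] addr=0x1a blk=6 s=0: L1-HIT | VC [10]
  [4] addr=0x2b blk=10 s=0: VC-HIT | VC [6]
  [5] addr=0x2b blk=10 s=0: L1-HIT | VC [6]
  [6] addr=0x2a blk=10 s=0: L1-HIT | VC [6]
  [7] addr=0x1a blk=6 s=0: VC-HIT | VC [10]

MISSES = 2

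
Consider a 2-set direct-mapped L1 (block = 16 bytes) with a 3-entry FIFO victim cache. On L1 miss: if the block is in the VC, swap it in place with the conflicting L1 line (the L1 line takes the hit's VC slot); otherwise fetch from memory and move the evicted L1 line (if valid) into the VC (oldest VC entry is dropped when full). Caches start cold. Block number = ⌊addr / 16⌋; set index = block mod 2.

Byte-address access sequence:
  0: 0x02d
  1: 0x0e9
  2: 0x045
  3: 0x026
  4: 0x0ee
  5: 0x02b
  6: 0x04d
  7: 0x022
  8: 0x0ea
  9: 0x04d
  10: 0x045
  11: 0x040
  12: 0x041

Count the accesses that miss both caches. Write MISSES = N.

  [0] addr=0x2d blk=2 s=0: MISS | VC []
  [1] addr=0xe9 blk=14 s=0: MISS | VC [2]
  [2] addr=0x45 blk=4 s=0: MISS | VC [2, 14]
  [3] addr=0x26 blk=2 s=0: VC-HIT | VC [4, 14]
  [4] addr=0xee blk=14 s=0: VC-HIT | VC [4, 2]
  [5] addr=0x2b blk=2 s=0: VC-HIT | VC [4, 14]
  [6] addr=0x4d blk=4 s=0: VC-HIT | VC [2, 14]
  [7] addr=0x22 blk=2 s=0: VC-HIT | VC [4, 14]
  [8] addr=0xea blk=14 s=0: VC-HIT | VC [4, 2]
  [9] addr=0x4d blk=4 s=0: VC-HIT | VC [14, 2]
  [10] addr=0x45 blk=4 s=0: L1-HIT | VC [14, 2]
  [11] addr=0x40 blk=4 s=0: L1-HIT | VC [14, 2]
  [12] addr=0x41 blk=4 s=0: L1-HIT | VC [14, 2]

MISSES = 3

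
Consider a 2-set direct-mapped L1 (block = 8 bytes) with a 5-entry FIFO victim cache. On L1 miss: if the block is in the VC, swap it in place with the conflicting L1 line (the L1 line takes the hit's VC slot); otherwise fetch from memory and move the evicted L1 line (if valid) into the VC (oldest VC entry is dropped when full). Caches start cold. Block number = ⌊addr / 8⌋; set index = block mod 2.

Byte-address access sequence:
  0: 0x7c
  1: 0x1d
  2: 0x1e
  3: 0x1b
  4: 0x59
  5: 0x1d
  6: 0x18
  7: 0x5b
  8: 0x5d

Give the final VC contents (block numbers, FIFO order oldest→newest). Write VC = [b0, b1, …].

  [0] addr=0x7c blk=15 s=1: MISS | VC []
  [1] addr=0x1d blk=3 s=1: MISS | VC [15]
  [2] addr=0x1e blk=3 s=1: L1-HIT | VC [15]
  [3] addr=0x1b blk=3 s=1: L1-HIT | VC [15]
  [4] addr=0x59 blk=11 s=1: MISS | VC [15, 3]
  [5] addr=0x1d blk=3 s=1: VC-HIT | VC [15, 11]
  [6] addr=0x18 blk=3 s=1: L1-HIT | VC [15, 11]
  [7] addr=0x5b blk=11 s=1: VC-HIT | VC [15, 3]
  [8] addr=0x5d blk=11 s=1: L1-HIT | VC [15, 3]

VC = [15, 3]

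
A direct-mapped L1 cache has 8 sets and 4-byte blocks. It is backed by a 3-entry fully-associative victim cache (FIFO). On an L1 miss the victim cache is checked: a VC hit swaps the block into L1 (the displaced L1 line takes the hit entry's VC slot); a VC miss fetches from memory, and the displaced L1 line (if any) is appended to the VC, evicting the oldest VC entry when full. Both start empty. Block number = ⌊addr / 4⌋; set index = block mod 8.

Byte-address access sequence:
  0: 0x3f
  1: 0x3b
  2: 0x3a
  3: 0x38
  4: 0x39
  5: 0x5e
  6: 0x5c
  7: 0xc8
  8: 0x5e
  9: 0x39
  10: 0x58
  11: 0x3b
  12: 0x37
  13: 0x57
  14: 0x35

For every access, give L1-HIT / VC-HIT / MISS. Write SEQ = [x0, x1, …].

SEQ = [MISS, MISS, L1-HIT, L1-HIT, L1-HIT, MISS, L1-HIT, MISS, L1-HIT, L1-HIT, MISS, VC-HIT, MISS, MISS, VC-HIT]

  [0] addr=0x3f blk=15 s=7: MISS | VC []
  [1] addr=0x3b blk=14 s=6: MISS | VC []
  [2] addr=0x3a blk=14 s=6: L1-HIT | VC []
  [3] addr=0x38 blk=14 s=6: L1-HIT | VC []
  [4] addr=0x39 blk=14 s=6: L1-HIT | VC []
  [5] addr=0x5e blk=23 s=7: MISS | VC [15]
  [6] addr=0x5c blk=23 s=7: L1-HIT | VC [15]
  [7] addr=0xc8 blk=50 s=2: MISS | VC [15]
  [8] addr=0x5e blk=23 s=7: L1-HIT | VC [15]
  [9] addr=0x39 blk=14 s=6: L1-HIT | VC [15]
  [10] addr=0x58 blk=22 s=6: MISS | VC [15, 14]
  [11] addr=0x3b blk=14 s=6: VC-HIT | VC [15, 22]
  [12] addr=0x37 blk=13 s=5: MISS | VC [15, 22]
  [13] addr=0x57 blk=21 s=5: MISS | VC [15, 22, 13]
  [14] addr=0x35 blk=13 s=5: VC-HIT | VC [15, 22, 21]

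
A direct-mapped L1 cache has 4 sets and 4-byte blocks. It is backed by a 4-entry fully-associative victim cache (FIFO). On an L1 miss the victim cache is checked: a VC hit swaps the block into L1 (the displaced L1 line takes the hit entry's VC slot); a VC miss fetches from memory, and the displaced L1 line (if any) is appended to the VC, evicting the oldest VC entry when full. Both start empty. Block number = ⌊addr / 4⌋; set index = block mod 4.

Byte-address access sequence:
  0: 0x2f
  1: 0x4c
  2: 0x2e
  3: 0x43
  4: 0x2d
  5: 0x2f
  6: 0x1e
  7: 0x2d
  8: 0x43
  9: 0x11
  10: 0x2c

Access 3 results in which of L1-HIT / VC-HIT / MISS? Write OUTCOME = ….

0: 0x2f (blk 11, set 3) → MISS  vc=[]
1: 0x4c (blk 19, set 3) → MISS  vc=[11]
2: 0x2e (blk 11, set 3) → VC-HIT  vc=[19]
3: 0x43 (blk 16, set 0) → MISS  vc=[19]
4: 0x2d (blk 11, set 3) → L1-HIT  vc=[19]
5: 0x2f (blk 11, set 3) → L1-HIT  vc=[19]
6: 0x1e (blk 7, set 3) → MISS  vc=[19, 11]
7: 0x2d (blk 11, set 3) → VC-HIT  vc=[19, 7]
8: 0x43 (blk 16, set 0) → L1-HIT  vc=[19, 7]
9: 0x11 (blk 4, set 0) → MISS  vc=[19, 7, 16]
10: 0x2c (blk 11, set 3) → L1-HIT  vc=[19, 7, 16]

OUTCOME = MISS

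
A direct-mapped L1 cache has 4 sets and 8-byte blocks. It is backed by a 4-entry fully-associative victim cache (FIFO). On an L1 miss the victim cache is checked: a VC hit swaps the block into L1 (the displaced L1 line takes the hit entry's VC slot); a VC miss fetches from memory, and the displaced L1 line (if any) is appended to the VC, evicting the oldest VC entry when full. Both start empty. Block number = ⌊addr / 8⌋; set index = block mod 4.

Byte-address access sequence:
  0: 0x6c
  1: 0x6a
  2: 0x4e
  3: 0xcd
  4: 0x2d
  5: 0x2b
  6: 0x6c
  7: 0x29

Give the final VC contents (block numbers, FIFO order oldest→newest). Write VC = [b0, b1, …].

  [0] addr=0x6c blk=13 s=1: MISS | VC []
  [1] addr=0x6a blk=13 s=1: L1-HIT | VC []
  [2] addr=0x4e blk=9 s=1: MISS | VC [13]
  [3] addr=0xcd blk=25 s=1: MISS | VC [13, 9]
  [4] addr=0x2d blk=5 s=1: MISS | VC [13, 9, 25]
  [5] addr=0x2b blk=5 s=1: L1-HIT | VC [13, 9, 25]
  [6] addr=0x6c blk=13 s=1: VC-HIT | VC [5, 9, 25]
  [7] addr=0x29 blk=5 s=1: VC-HIT | VC [13, 9, 25]

VC = [13, 9, 25]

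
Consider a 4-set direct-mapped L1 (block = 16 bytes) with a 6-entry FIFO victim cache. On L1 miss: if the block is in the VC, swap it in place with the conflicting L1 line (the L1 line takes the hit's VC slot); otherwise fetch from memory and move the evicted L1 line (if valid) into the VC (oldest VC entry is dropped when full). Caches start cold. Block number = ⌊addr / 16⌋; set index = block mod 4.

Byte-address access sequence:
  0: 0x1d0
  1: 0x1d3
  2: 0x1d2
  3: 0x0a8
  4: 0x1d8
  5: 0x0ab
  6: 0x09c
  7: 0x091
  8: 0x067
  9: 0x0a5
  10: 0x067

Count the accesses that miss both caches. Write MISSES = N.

0: 0x1d0 (blk 29, set 1) → MISS  vc=[]
1: 0x1d3 (blk 29, set 1) → L1-HIT  vc=[]
2: 0x1d2 (blk 29, set 1) → L1-HIT  vc=[]
3: 0xa8 (blk 10, set 2) → MISS  vc=[]
4: 0x1d8 (blk 29, set 1) → L1-HIT  vc=[]
5: 0xab (blk 10, set 2) → L1-HIT  vc=[]
6: 0x9c (blk 9, set 1) → MISS  vc=[29]
7: 0x91 (blk 9, set 1) → L1-HIT  vc=[29]
8: 0x67 (blk 6, set 2) → MISS  vc=[29, 10]
9: 0xa5 (blk 10, set 2) → VC-HIT  vc=[29, 6]
10: 0x67 (blk 6, set 2) → VC-HIT  vc=[29, 10]

MISSES = 4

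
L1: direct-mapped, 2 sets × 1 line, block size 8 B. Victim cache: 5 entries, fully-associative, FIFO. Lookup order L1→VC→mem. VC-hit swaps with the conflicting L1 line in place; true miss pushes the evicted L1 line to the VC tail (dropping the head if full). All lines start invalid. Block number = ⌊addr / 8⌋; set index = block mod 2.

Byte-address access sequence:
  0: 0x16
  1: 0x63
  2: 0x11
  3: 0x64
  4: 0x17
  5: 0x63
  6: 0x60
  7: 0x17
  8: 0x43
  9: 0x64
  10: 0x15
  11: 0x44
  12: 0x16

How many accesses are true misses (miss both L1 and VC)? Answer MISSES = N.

MISSES = 3

0: 0x16 (blk 2, set 0) → MISS  vc=[]
1: 0x63 (blk 12, set 0) → MISS  vc=[2]
2: 0x11 (blk 2, set 0) → VC-HIT  vc=[12]
3: 0x64 (blk 12, set 0) → VC-HIT  vc=[2]
4: 0x17 (blk 2, set 0) → VC-HIT  vc=[12]
5: 0x63 (blk 12, set 0) → VC-HIT  vc=[2]
6: 0x60 (blk 12, set 0) → L1-HIT  vc=[2]
7: 0x17 (blk 2, set 0) → VC-HIT  vc=[12]
8: 0x43 (blk 8, set 0) → MISS  vc=[12, 2]
9: 0x64 (blk 12, set 0) → VC-HIT  vc=[8, 2]
10: 0x15 (blk 2, set 0) → VC-HIT  vc=[8, 12]
11: 0x44 (blk 8, set 0) → VC-HIT  vc=[2, 12]
12: 0x16 (blk 2, set 0) → VC-HIT  vc=[8, 12]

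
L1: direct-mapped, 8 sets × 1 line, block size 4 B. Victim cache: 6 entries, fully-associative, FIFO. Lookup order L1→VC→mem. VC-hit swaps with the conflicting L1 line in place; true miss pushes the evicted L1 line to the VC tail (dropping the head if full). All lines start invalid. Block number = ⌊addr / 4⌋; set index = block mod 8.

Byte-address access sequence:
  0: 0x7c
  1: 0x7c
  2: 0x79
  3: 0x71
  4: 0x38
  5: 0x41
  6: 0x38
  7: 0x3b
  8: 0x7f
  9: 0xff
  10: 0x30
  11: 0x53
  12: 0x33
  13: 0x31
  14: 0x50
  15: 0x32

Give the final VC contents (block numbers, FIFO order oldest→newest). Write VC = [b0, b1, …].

VC = [30, 31, 28, 20]

  [0] addr=0x7c blk=31 s=7: MISS | VC []
  [1] addr=0x7c blk=31 s=7: L1-HIT | VC []
  [2] addr=0x79 blk=30 s=6: MISS | VC []
  [3] addr=0x71 blk=28 s=4: MISS | VC []
  [4] addr=0x38 blk=14 s=6: MISS | VC [30]
  [5] addr=0x41 blk=16 s=0: MISS | VC [30]
  [6] addr=0x38 blk=14 s=6: L1-HIT | VC [30]
  [7] addr=0x3b blk=14 s=6: L1-HIT | VC [30]
  [8] addr=0x7f blk=31 s=7: L1-HIT | VC [30]
  [9] addr=0xff blk=63 s=7: MISS | VC [30, 31]
  [10] addr=0x30 blk=12 s=4: MISS | VC [30, 31, 28]
  [11] addr=0x53 blk=20 s=4: MISS | VC [30, 31, 28, 12]
  [12] addr=0x33 blk=12 s=4: VC-HIT | VC [30, 31, 28, 20]
  [13] addr=0x31 blk=12 s=4: L1-HIT | VC [30, 31, 28, 20]
  [14] addr=0x50 blk=20 s=4: VC-HIT | VC [30, 31, 28, 12]
  [15] addr=0x32 blk=12 s=4: VC-HIT | VC [30, 31, 28, 20]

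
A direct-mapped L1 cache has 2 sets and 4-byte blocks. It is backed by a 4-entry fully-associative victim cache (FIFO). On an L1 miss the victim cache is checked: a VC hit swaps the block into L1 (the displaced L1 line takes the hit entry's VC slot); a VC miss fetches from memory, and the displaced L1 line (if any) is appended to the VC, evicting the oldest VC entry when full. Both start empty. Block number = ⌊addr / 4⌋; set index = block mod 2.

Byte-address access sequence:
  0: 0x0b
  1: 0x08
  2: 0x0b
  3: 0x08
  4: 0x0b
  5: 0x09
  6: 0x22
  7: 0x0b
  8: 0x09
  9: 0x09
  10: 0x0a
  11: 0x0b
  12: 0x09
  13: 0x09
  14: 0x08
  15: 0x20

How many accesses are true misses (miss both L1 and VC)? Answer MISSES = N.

0: 0xb (blk 2, set 0) → MISS  vc=[]
1: 0x8 (blk 2, set 0) → L1-HIT  vc=[]
2: 0xb (blk 2, set 0) → L1-HIT  vc=[]
3: 0x8 (blk 2, set 0) → L1-HIT  vc=[]
4: 0xb (blk 2, set 0) → L1-HIT  vc=[]
5: 0x9 (blk 2, set 0) → L1-HIT  vc=[]
6: 0x22 (blk 8, set 0) → MISS  vc=[2]
7: 0xb (blk 2, set 0) → VC-HIT  vc=[8]
8: 0x9 (blk 2, set 0) → L1-HIT  vc=[8]
9: 0x9 (blk 2, set 0) → L1-HIT  vc=[8]
10: 0xa (blk 2, set 0) → L1-HIT  vc=[8]
11: 0xb (blk 2, set 0) → L1-HIT  vc=[8]
12: 0x9 (blk 2, set 0) → L1-HIT  vc=[8]
13: 0x9 (blk 2, set 0) → L1-HIT  vc=[8]
14: 0x8 (blk 2, set 0) → L1-HIT  vc=[8]
15: 0x20 (blk 8, set 0) → VC-HIT  vc=[2]

MISSES = 2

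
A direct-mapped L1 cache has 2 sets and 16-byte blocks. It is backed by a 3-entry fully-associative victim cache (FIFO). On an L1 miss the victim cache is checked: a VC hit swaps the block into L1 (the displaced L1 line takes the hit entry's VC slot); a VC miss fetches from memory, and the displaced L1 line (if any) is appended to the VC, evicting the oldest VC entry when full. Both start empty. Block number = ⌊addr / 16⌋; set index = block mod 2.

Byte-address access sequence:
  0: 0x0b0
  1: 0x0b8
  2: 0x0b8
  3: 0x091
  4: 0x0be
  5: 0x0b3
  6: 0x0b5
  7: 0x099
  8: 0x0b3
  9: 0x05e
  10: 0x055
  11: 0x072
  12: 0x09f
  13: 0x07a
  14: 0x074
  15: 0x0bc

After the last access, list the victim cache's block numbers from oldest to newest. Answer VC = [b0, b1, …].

VC = [9, 7, 5]

  [0] addr=0xb0 blk=11 s=1: MISS | VC []
  [1] addr=0xb8 blk=11 s=1: L1-HIT | VC []
  [2] addr=0xb8 blk=11 s=1: L1-HIT | VC []
  [3] addr=0x91 blk=9 s=1: MISS | VC [11]
  [4] addr=0xbe blk=11 s=1: VC-HIT | VC [9]
  [5] addr=0xb3 blk=11 s=1: L1-HIT | VC [9]
  [6] addr=0xb5 blk=11 s=1: L1-HIT | VC [9]
  [7] addr=0x99 blk=9 s=1: VC-HIT | VC [11]
  [8] addr=0xb3 blk=11 s=1: VC-HIT | VC [9]
  [9] addr=0x5e blk=5 s=1: MISS | VC [9, 11]
  [10] addr=0x55 blk=5 s=1: L1-HIT | VC [9, 11]
  [11] addr=0x72 blk=7 s=1: MISS | VC [9, 11, 5]
  [12] addr=0x9f blk=9 s=1: VC-HIT | VC [7, 11, 5]
  [13] addr=0x7a blk=7 s=1: VC-HIT | VC [9, 11, 5]
  [14] addr=0x74 blk=7 s=1: L1-HIT | VC [9, 11, 5]
  [15] addr=0xbc blk=11 s=1: VC-HIT | VC [9, 7, 5]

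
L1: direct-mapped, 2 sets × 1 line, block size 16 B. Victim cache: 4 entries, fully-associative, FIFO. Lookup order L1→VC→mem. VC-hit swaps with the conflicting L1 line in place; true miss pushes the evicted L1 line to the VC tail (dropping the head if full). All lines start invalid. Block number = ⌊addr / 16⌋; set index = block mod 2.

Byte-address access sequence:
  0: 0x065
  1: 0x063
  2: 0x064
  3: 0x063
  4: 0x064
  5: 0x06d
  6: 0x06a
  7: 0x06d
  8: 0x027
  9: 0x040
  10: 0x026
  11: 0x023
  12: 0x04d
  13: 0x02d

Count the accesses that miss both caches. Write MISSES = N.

MISSES = 3

0: 0x65 (blk 6, set 0) → MISS  vc=[]
1: 0x63 (blk 6, set 0) → L1-HIT  vc=[]
2: 0x64 (blk 6, set 0) → L1-HIT  vc=[]
3: 0x63 (blk 6, set 0) → L1-HIT  vc=[]
4: 0x64 (blk 6, set 0) → L1-HIT  vc=[]
5: 0x6d (blk 6, set 0) → L1-HIT  vc=[]
6: 0x6a (blk 6, set 0) → L1-HIT  vc=[]
7: 0x6d (blk 6, set 0) → L1-HIT  vc=[]
8: 0x27 (blk 2, set 0) → MISS  vc=[6]
9: 0x40 (blk 4, set 0) → MISS  vc=[6, 2]
10: 0x26 (blk 2, set 0) → VC-HIT  vc=[6, 4]
11: 0x23 (blk 2, set 0) → L1-HIT  vc=[6, 4]
12: 0x4d (blk 4, set 0) → VC-HIT  vc=[6, 2]
13: 0x2d (blk 2, set 0) → VC-HIT  vc=[6, 4]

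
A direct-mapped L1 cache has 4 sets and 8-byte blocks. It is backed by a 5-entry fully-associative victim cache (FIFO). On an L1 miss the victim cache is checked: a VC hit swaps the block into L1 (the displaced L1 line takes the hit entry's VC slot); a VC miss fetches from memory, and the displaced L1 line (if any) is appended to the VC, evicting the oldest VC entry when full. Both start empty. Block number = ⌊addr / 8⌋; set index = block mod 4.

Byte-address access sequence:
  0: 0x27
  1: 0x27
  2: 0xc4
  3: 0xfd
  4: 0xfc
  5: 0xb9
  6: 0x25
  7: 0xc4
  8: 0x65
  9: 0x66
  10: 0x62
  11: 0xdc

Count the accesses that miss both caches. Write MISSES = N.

MISSES = 6

#0 0x27→b4/s0 MISS; vc=[]
#1 0x27→b4/s0 L1-HIT; vc=[]
#2 0xc4→b24/s0 MISS; vc=[4]
#3 0xfd→b31/s3 MISS; vc=[4]
#4 0xfc→b31/s3 L1-HIT; vc=[4]
#5 0xb9→b23/s3 MISS; vc=[4,31]
#6 0x25→b4/s0 VC-HIT; vc=[24,31]
#7 0xc4→b24/s0 VC-HIT; vc=[4,31]
#8 0x65→b12/s0 MISS; vc=[4,31,24]
#9 0x66→b12/s0 L1-HIT; vc=[4,31,24]
#10 0x62→b12/s0 L1-HIT; vc=[4,31,24]
#11 0xdc→b27/s3 MISS; vc=[4,31,24,23]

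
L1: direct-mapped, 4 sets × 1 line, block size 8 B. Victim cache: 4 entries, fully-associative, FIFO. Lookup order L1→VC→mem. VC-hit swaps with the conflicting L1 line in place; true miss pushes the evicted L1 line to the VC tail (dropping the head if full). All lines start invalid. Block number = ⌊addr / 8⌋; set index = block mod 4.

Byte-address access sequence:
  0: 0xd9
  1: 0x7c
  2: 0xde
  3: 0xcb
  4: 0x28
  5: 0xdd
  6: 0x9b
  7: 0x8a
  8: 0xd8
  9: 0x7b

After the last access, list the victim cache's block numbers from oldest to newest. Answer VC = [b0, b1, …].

0: 0xd9 (blk 27, set 3) → MISS  vc=[]
1: 0x7c (blk 15, set 3) → MISS  vc=[27]
2: 0xde (blk 27, set 3) → VC-HIT  vc=[15]
3: 0xcb (blk 25, set 1) → MISS  vc=[15]
4: 0x28 (blk 5, set 1) → MISS  vc=[15, 25]
5: 0xdd (blk 27, set 3) → L1-HIT  vc=[15, 25]
6: 0x9b (blk 19, set 3) → MISS  vc=[15, 25, 27]
7: 0x8a (blk 17, set 1) → MISS  vc=[15, 25, 27, 5]
8: 0xd8 (blk 27, set 3) → VC-HIT  vc=[15, 25, 19, 5]
9: 0x7b (blk 15, set 3) → VC-HIT  vc=[27, 25, 19, 5]

VC = [27, 25, 19, 5]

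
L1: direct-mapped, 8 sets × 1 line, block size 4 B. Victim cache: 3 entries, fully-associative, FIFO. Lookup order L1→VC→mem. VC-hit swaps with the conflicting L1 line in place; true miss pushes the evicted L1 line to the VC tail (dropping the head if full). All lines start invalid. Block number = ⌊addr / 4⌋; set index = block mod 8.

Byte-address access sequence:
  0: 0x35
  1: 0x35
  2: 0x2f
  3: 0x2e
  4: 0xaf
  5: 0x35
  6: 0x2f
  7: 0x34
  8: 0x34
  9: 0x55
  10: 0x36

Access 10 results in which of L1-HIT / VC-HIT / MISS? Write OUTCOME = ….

OUTCOME = VC-HIT

#0 0x35→b13/s5 MISS; vc=[]
#1 0x35→b13/s5 L1-HIT; vc=[]
#2 0x2f→b11/s3 MISS; vc=[]
#3 0x2e→b11/s3 L1-HIT; vc=[]
#4 0xaf→b43/s3 MISS; vc=[11]
#5 0x35→b13/s5 L1-HIT; vc=[11]
#6 0x2f→b11/s3 VC-HIT; vc=[43]
#7 0x34→b13/s5 L1-HIT; vc=[43]
#8 0x34→b13/s5 L1-HIT; vc=[43]
#9 0x55→b21/s5 MISS; vc=[43,13]
#10 0x36→b13/s5 VC-HIT; vc=[43,21]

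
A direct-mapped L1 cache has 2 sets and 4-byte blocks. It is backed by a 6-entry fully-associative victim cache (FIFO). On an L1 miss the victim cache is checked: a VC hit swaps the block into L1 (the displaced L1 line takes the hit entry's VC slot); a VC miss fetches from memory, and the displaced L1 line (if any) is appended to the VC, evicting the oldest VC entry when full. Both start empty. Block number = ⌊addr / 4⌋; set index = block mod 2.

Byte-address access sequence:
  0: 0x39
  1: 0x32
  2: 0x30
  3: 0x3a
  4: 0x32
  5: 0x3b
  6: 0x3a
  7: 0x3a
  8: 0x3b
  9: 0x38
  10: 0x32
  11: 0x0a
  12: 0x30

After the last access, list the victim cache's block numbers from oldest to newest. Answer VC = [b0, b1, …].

0: 0x39 (blk 14, set 0) → MISS  vc=[]
1: 0x32 (blk 12, set 0) → MISS  vc=[14]
2: 0x30 (blk 12, set 0) → L1-HIT  vc=[14]
3: 0x3a (blk 14, set 0) → VC-HIT  vc=[12]
4: 0x32 (blk 12, set 0) → VC-HIT  vc=[14]
5: 0x3b (blk 14, set 0) → VC-HIT  vc=[12]
6: 0x3a (blk 14, set 0) → L1-HIT  vc=[12]
7: 0x3a (blk 14, set 0) → L1-HIT  vc=[12]
8: 0x3b (blk 14, set 0) → L1-HIT  vc=[12]
9: 0x38 (blk 14, set 0) → L1-HIT  vc=[12]
10: 0x32 (blk 12, set 0) → VC-HIT  vc=[14]
11: 0xa (blk 2, set 0) → MISS  vc=[14, 12]
12: 0x30 (blk 12, set 0) → VC-HIT  vc=[14, 2]

VC = [14, 2]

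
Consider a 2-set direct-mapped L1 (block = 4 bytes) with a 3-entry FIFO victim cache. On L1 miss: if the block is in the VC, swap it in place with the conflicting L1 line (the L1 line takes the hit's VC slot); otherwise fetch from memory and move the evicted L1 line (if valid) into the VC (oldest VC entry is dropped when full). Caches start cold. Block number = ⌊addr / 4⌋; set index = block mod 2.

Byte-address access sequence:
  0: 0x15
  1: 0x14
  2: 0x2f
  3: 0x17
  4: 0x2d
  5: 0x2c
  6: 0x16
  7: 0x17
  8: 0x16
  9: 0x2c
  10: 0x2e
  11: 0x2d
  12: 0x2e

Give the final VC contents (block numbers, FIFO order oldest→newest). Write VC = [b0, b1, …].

VC = [5]

  [0] addr=0x15 blk=5 s=1: MISS | VC []
  [1] addr=0x14 blk=5 s=1: L1-HIT | VC []
  [2] addr=0x2f blk=11 s=1: MISS | VC [5]
  [3] addr=0x17 blk=5 s=1: VC-HIT | VC [11]
  [4] addr=0x2d blk=11 s=1: VC-HIT | VC [5]
  [5] addr=0x2c blk=11 s=1: L1-HIT | VC [5]
  [6] addr=0x16 blk=5 s=1: VC-HIT | VC [11]
  [7] addr=0x17 blk=5 s=1: L1-HIT | VC [11]
  [8] addr=0x16 blk=5 s=1: L1-HIT | VC [11]
  [9] addr=0x2c blk=11 s=1: VC-HIT | VC [5]
  [10] addr=0x2e blk=11 s=1: L1-HIT | VC [5]
  [11] addr=0x2d blk=11 s=1: L1-HIT | VC [5]
  [12] addr=0x2e blk=11 s=1: L1-HIT | VC [5]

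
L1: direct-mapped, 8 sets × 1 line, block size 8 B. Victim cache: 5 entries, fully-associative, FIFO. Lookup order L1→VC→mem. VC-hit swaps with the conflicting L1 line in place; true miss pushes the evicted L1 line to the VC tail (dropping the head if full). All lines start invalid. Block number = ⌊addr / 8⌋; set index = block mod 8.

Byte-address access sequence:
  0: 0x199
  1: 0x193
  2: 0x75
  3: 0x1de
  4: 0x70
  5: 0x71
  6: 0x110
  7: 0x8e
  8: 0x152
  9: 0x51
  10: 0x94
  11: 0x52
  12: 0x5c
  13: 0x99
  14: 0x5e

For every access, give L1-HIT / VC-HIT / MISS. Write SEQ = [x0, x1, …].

  [0] addr=0x199 blk=51 s=3: MISS | VC []
  [1] addr=0x193 blk=50 s=2: MISS | VC []
  [2] addr=0x75 blk=14 s=6: MISS | VC []
  [3] addr=0x1de blk=59 s=3: MISS | VC [51]
  [4] addr=0x70 blk=14 s=6: L1-HIT | VC [51]
  [5] addr=0x71 blk=14 s=6: L1-HIT | VC [51]
  [6] addr=0x110 blk=34 s=2: MISS | VC [51, 50]
  [7] addr=0x8e blk=17 s=1: MISS | VC [51, 50]
  [8] addr=0x152 blk=42 s=2: MISS | VC [51, 50, 34]
  [9] addr=0x51 blk=10 s=2: MISS | VC [51, 50, 34, 42]
  [10] addr=0x94 blk=18 s=2: MISS | VC [51, 50, 34, 42, 10]
  [11] addr=0x52 blk=10 s=2: VC-HIT | VC [51, 50, 34, 42, 18]
  [12] addr=0x5c blk=11 s=3: MISS | VC [50, 34, 42, 18, 59]
  [13] addr=0x99 blk=19 s=3: MISS | VC [34, 42, 18, 59, 11]
  [14] addr=0x5e blk=11 s=3: VC-HIT | VC [34, 42, 18, 59, 19]

SEQ = [MISS, MISS, MISS, MISS, L1-HIT, L1-HIT, MISS, MISS, MISS, MISS, MISS, VC-HIT, MISS, MISS, VC-HIT]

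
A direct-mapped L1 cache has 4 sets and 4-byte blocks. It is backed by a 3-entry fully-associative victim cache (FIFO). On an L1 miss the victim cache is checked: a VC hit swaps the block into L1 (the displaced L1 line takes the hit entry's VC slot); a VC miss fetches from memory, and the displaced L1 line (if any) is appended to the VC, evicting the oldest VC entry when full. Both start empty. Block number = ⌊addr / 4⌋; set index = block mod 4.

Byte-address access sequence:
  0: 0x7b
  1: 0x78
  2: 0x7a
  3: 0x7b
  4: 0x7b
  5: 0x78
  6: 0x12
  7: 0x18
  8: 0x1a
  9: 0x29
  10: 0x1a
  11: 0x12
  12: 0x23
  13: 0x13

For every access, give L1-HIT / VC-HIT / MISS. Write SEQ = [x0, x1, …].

SEQ = [MISS, L1-HIT, L1-HIT, L1-HIT, L1-HIT, L1-HIT, MISS, MISS, L1-HIT, MISS, VC-HIT, L1-HIT, MISS, VC-HIT]

0: 0x7b (blk 30, set 2) → MISS  vc=[]
1: 0x78 (blk 30, set 2) → L1-HIT  vc=[]
2: 0x7a (blk 30, set 2) → L1-HIT  vc=[]
3: 0x7b (blk 30, set 2) → L1-HIT  vc=[]
4: 0x7b (blk 30, set 2) → L1-HIT  vc=[]
5: 0x78 (blk 30, set 2) → L1-HIT  vc=[]
6: 0x12 (blk 4, set 0) → MISS  vc=[]
7: 0x18 (blk 6, set 2) → MISS  vc=[30]
8: 0x1a (blk 6, set 2) → L1-HIT  vc=[30]
9: 0x29 (blk 10, set 2) → MISS  vc=[30, 6]
10: 0x1a (blk 6, set 2) → VC-HIT  vc=[30, 10]
11: 0x12 (blk 4, set 0) → L1-HIT  vc=[30, 10]
12: 0x23 (blk 8, set 0) → MISS  vc=[30, 10, 4]
13: 0x13 (blk 4, set 0) → VC-HIT  vc=[30, 10, 8]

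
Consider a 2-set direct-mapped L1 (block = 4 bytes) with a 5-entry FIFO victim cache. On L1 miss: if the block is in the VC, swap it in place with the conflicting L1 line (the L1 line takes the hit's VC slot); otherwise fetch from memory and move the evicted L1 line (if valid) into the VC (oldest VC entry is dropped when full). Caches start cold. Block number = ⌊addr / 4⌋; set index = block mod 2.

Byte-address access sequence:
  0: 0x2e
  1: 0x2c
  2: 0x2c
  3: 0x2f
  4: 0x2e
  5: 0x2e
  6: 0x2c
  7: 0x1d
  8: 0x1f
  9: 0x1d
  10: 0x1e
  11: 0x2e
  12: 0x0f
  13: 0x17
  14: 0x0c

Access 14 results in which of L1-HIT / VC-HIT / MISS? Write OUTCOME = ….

OUTCOME = VC-HIT

#0 0x2e→b11/s1 MISS; vc=[]
#1 0x2c→b11/s1 L1-HIT; vc=[]
#2 0x2c→b11/s1 L1-HIT; vc=[]
#3 0x2f→b11/s1 L1-HIT; vc=[]
#4 0x2e→b11/s1 L1-HIT; vc=[]
#5 0x2e→b11/s1 L1-HIT; vc=[]
#6 0x2c→b11/s1 L1-HIT; vc=[]
#7 0x1d→b7/s1 MISS; vc=[11]
#8 0x1f→b7/s1 L1-HIT; vc=[11]
#9 0x1d→b7/s1 L1-HIT; vc=[11]
#10 0x1e→b7/s1 L1-HIT; vc=[11]
#11 0x2e→b11/s1 VC-HIT; vc=[7]
#12 0xf→b3/s1 MISS; vc=[7,11]
#13 0x17→b5/s1 MISS; vc=[7,11,3]
#14 0xc→b3/s1 VC-HIT; vc=[7,11,5]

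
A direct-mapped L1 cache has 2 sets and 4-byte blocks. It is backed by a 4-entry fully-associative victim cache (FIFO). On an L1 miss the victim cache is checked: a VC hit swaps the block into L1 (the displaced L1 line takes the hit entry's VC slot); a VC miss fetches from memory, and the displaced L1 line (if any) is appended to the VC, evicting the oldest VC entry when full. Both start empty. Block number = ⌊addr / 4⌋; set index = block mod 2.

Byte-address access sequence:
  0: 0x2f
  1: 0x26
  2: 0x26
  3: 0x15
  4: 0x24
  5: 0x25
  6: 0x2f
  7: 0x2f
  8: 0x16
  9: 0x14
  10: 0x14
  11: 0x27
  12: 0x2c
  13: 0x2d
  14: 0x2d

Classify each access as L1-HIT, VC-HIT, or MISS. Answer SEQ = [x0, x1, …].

SEQ = [MISS, MISS, L1-HIT, MISS, VC-HIT, L1-HIT, VC-HIT, L1-HIT, VC-HIT, L1-HIT, L1-HIT, VC-HIT, VC-HIT, L1-HIT, L1-HIT]

0: 0x2f (blk 11, set 1) → MISS  vc=[]
1: 0x26 (blk 9, set 1) → MISS  vc=[11]
2: 0x26 (blk 9, set 1) → L1-HIT  vc=[11]
3: 0x15 (blk 5, set 1) → MISS  vc=[11, 9]
4: 0x24 (blk 9, set 1) → VC-HIT  vc=[11, 5]
5: 0x25 (blk 9, set 1) → L1-HIT  vc=[11, 5]
6: 0x2f (blk 11, set 1) → VC-HIT  vc=[9, 5]
7: 0x2f (blk 11, set 1) → L1-HIT  vc=[9, 5]
8: 0x16 (blk 5, set 1) → VC-HIT  vc=[9, 11]
9: 0x14 (blk 5, set 1) → L1-HIT  vc=[9, 11]
10: 0x14 (blk 5, set 1) → L1-HIT  vc=[9, 11]
11: 0x27 (blk 9, set 1) → VC-HIT  vc=[5, 11]
12: 0x2c (blk 11, set 1) → VC-HIT  vc=[5, 9]
13: 0x2d (blk 11, set 1) → L1-HIT  vc=[5, 9]
14: 0x2d (blk 11, set 1) → L1-HIT  vc=[5, 9]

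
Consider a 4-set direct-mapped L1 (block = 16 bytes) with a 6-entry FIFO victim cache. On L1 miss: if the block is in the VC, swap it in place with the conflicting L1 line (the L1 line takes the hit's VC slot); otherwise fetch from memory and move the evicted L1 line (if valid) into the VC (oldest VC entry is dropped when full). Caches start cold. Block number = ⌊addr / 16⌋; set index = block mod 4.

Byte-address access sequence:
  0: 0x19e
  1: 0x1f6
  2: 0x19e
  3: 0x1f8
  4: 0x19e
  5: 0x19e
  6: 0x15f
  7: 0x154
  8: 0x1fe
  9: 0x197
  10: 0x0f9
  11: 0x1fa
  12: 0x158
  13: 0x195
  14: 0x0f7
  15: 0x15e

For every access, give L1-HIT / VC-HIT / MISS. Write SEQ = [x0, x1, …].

  [0] addr=0x19e blk=25 s=1: MISS | VC []
  [1] addr=0x1f6 blk=31 s=3: MISS | VC []
  [2] addr=0x19e blk=25 s=1: L1-HIT | VC []
  [3] addr=0x1f8 blk=31 s=3: L1-HIT | VC []
  [4] addr=0x19e blk=25 s=1: L1-HIT | VC []
  [5] addr=0x19e blk=25 s=1: L1-HIT | VC []
  [6] addr=0x15f blk=21 s=1: MISS | VC [25]
  [7] addr=0x154 blk=21 s=1: L1-HIT | VC [25]
  [8] addr=0x1fe blk=31 s=3: L1-HIT | VC [25]
  [9] addr=0x197 blk=25 s=1: VC-HIT | VC [21]
  [10] addr=0xf9 blk=15 s=3: MISS | VC [21, 31]
  [11] addr=0x1fa blk=31 s=3: VC-HIT | VC [21, 15]
  [12] addr=0x158 blk=21 s=1: VC-HIT | VC [25, 15]
  [13] addr=0x195 blk=25 s=1: VC-HIT | VC [21, 15]
  [14] addr=0xf7 blk=15 s=3: VC-HIT | VC [21, 31]
  [15] addr=0x15e blk=21 s=1: VC-HIT | VC [25, 31]

SEQ = [MISS, MISS, L1-HIT, L1-HIT, L1-HIT, L1-HIT, MISS, L1-HIT, L1-HIT, VC-HIT, MISS, VC-HIT, VC-HIT, VC-HIT, VC-HIT, VC-HIT]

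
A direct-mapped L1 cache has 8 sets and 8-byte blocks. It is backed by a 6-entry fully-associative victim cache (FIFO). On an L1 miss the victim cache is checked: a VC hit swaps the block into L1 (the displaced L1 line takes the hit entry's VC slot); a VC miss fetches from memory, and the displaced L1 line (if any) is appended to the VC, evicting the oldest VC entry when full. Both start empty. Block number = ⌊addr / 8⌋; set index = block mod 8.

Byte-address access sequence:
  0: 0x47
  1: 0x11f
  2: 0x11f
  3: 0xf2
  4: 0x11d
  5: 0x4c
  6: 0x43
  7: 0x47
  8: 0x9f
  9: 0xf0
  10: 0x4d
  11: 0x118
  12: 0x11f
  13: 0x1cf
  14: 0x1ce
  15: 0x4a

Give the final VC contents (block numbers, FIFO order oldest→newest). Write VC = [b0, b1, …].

  [0] addr=0x47 blk=8 s=0: MISS | VC []
  [1] addr=0x11f blk=35 s=3: MISS | VC []
  [2] addr=0x11f blk=35 s=3: L1-HIT | VC []
  [3] addr=0xf2 blk=30 s=6: MISS | VC []
  [4] addr=0x11d blk=35 s=3: L1-HIT | VC []
  [5] addr=0x4c blk=9 s=1: MISS | VC []
  [6] addr=0x43 blk=8 s=0: L1-HIT | VC []
  [7] addr=0x47 blk=8 s=0: L1-HIT | VC []
  [8] addr=0x9f blk=19 s=3: MISS | VC [35]
  [9] addr=0xf0 blk=30 s=6: L1-HIT | VC [35]
  [10] addr=0x4d blk=9 s=1: L1-HIT | VC [35]
  [11] addr=0x118 blk=35 s=3: VC-HIT | VC [19]
  [12] addr=0x11f blk=35 s=3: L1-HIT | VC [19]
  [13] addr=0x1cf blk=57 s=1: MISS | VC [19, 9]
  [14] addr=0x1ce blk=57 s=1: L1-HIT | VC [19, 9]
  [15] addr=0x4a blk=9 s=1: VC-HIT | VC [19, 57]

VC = [19, 57]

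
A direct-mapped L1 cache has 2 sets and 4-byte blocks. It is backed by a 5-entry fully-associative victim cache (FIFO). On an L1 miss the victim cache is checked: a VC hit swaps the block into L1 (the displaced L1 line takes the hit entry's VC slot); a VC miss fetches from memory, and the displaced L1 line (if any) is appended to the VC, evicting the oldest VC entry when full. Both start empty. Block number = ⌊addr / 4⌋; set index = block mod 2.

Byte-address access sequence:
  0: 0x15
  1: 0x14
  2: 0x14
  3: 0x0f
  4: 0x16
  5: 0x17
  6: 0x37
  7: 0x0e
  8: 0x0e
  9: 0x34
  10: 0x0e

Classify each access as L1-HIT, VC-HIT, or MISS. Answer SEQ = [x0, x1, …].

0: 0x15 (blk 5, set 1) → MISS  vc=[]
1: 0x14 (blk 5, set 1) → L1-HIT  vc=[]
2: 0x14 (blk 5, set 1) → L1-HIT  vc=[]
3: 0xf (blk 3, set 1) → MISS  vc=[5]
4: 0x16 (blk 5, set 1) → VC-HIT  vc=[3]
5: 0x17 (blk 5, set 1) → L1-HIT  vc=[3]
6: 0x37 (blk 13, set 1) → MISS  vc=[3, 5]
7: 0xe (blk 3, set 1) → VC-HIT  vc=[13, 5]
8: 0xe (blk 3, set 1) → L1-HIT  vc=[13, 5]
9: 0x34 (blk 13, set 1) → VC-HIT  vc=[3, 5]
10: 0xe (blk 3, set 1) → VC-HIT  vc=[13, 5]

SEQ = [MISS, L1-HIT, L1-HIT, MISS, VC-HIT, L1-HIT, MISS, VC-HIT, L1-HIT, VC-HIT, VC-HIT]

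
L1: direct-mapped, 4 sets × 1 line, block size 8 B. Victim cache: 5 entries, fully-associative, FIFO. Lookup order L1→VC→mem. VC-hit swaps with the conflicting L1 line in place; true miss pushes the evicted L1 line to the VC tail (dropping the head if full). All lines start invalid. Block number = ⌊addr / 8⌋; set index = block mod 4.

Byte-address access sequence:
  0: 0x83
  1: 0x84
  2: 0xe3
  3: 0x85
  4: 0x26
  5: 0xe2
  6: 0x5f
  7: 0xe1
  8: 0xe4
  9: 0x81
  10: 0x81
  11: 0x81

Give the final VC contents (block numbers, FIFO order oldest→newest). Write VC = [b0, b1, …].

VC = [4, 28]

  [0] addr=0x83 blk=16 s=0: MISS | VC []
  [1] addr=0x84 blk=16 s=0: L1-HIT | VC []
  [2] addr=0xe3 blk=28 s=0: MISS | VC [16]
  [3] addr=0x85 blk=16 s=0: VC-HIT | VC [28]
  [4] addr=0x26 blk=4 s=0: MISS | VC [28, 16]
  [5] addr=0xe2 blk=28 s=0: VC-HIT | VC [4, 16]
  [6] addr=0x5f blk=11 s=3: MISS | VC [4, 16]
  [7] addr=0xe1 blk=28 s=0: L1-HIT | VC [4, 16]
  [8] addr=0xe4 blk=28 s=0: L1-HIT | VC [4, 16]
  [9] addr=0x81 blk=16 s=0: VC-HIT | VC [4, 28]
  [10] addr=0x81 blk=16 s=0: L1-HIT | VC [4, 28]
  [11] addr=0x81 blk=16 s=0: L1-HIT | VC [4, 28]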